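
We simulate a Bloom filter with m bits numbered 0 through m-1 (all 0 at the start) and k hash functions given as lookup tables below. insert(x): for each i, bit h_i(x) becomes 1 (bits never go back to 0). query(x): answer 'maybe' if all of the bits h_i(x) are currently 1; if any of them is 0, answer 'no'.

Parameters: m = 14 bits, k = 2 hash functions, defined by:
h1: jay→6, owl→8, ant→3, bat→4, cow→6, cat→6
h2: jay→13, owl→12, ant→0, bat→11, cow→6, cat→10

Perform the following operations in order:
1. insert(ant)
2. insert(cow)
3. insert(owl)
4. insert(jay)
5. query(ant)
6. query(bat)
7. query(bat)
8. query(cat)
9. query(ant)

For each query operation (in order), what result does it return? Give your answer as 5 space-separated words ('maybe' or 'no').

Start: bits=00000000000000
Op 1: insert ant -> sets bits 0 3 -> bits=10010000000000
Op 2: insert cow -> sets bits 6 -> bits=10010010000000
Op 3: insert owl -> sets bits 8 12 -> bits=10010010100010
Op 4: insert jay -> sets bits 6 13 -> bits=10010010100011
Op 5: query ant -> checks bit0=1, bit3=1 (all 1) -> maybe
Op 6: query bat -> checks bit4=0, bit11=0 (has a 0) -> no
Op 7: query bat -> checks bit4=0, bit11=0 (has a 0) -> no
Op 8: query cat -> checks bit6=1, bit10=0 (has a 0) -> no
Op 9: query ant -> checks bit0=1, bit3=1 (all 1) -> maybe
Query results in order: maybe no no no maybe

Answer: maybe no no no maybe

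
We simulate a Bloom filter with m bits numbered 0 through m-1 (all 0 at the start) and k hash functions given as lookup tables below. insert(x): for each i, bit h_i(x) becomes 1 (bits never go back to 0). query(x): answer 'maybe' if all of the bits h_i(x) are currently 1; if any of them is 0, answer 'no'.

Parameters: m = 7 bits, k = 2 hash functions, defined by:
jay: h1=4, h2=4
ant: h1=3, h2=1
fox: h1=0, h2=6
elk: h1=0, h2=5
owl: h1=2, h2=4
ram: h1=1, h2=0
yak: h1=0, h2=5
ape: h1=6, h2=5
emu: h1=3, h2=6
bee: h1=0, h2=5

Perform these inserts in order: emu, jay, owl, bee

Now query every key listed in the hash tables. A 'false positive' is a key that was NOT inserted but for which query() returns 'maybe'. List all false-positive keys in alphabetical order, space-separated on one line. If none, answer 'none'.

Answer: ape elk fox yak

Derivation:
Start: bits=0000000
After insert 'emu': sets bits 3 6 -> bits=0001001
After insert 'jay': sets bits 4 -> bits=0001101
After insert 'owl': sets bits 2 4 -> bits=0011101
After insert 'bee': sets bits 0 5 -> bits=1011111
Not inserted: ant ape elk fox ram yak — query each against bits=1011111:
query ant: checks bit1=0, bit3=1 (has a 0) -> no => not a false positive
query ape: checks bit5=1, bit6=1 (all 1) -> maybe => FALSE POSITIVE
query elk: checks bit0=1, bit5=1 (all 1) -> maybe => FALSE POSITIVE
query fox: checks bit0=1, bit6=1 (all 1) -> maybe => FALSE POSITIVE
query ram: checks bit0=1, bit1=0 (has a 0) -> no => not a false positive
query yak: checks bit0=1, bit5=1 (all 1) -> maybe => FALSE POSITIVE
False positives (alphabetical): ape elk fox yak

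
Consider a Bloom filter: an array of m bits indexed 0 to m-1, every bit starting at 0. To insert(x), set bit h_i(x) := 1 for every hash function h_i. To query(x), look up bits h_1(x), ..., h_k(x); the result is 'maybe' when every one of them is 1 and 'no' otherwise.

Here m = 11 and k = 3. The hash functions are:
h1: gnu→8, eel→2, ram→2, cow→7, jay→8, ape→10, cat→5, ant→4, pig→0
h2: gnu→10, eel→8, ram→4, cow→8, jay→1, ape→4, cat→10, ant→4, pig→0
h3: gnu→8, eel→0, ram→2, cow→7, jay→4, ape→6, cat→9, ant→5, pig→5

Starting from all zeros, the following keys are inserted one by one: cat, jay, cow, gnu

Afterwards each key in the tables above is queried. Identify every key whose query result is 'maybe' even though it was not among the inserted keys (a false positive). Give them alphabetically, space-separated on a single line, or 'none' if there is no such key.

Answer: ant

Derivation:
Start: bits=00000000000
After insert 'cat': sets bits 5 9 10 -> bits=00000100011
After insert 'jay': sets bits 1 4 8 -> bits=01001100111
After insert 'cow': sets bits 7 8 -> bits=01001101111
After insert 'gnu': sets bits 8 10 -> bits=01001101111
Not inserted: ant ape eel pig ram — query each against bits=01001101111:
query ant: checks bit4=1, bit5=1 (all 1) -> maybe => FALSE POSITIVE
query ape: checks bit4=1, bit6=0, bit10=1 (has a 0) -> no => not a false positive
query eel: checks bit0=0, bit2=0, bit8=1 (has a 0) -> no => not a false positive
query pig: checks bit0=0, bit5=1 (has a 0) -> no => not a false positive
query ram: checks bit2=0, bit4=1 (has a 0) -> no => not a false positive
False positives (alphabetical): ant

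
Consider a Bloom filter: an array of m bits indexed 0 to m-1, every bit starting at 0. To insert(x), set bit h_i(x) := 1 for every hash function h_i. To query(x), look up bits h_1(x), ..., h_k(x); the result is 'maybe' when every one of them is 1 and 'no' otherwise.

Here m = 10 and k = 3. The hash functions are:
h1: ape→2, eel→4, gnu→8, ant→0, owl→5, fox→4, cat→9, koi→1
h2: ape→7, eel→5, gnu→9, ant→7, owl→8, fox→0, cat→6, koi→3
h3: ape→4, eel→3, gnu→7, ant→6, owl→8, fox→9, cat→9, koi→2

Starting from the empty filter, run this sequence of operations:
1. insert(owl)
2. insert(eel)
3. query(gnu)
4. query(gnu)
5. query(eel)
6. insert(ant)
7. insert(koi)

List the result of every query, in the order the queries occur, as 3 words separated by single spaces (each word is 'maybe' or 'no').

Answer: no no maybe

Derivation:
Start: bits=0000000000
Op 1: insert owl -> sets bits 5 8 -> bits=0000010010
Op 2: insert eel -> sets bits 3 4 5 -> bits=0001110010
Op 3: query gnu -> checks bit7=0, bit8=1, bit9=0 (has a 0) -> no
Op 4: query gnu -> checks bit7=0, bit8=1, bit9=0 (has a 0) -> no
Op 5: query eel -> checks bit3=1, bit4=1, bit5=1 (all 1) -> maybe
Op 6: insert ant -> sets bits 0 6 7 -> bits=1001111110
Op 7: insert koi -> sets bits 1 2 3 -> bits=1111111110
Query results in order: no no maybe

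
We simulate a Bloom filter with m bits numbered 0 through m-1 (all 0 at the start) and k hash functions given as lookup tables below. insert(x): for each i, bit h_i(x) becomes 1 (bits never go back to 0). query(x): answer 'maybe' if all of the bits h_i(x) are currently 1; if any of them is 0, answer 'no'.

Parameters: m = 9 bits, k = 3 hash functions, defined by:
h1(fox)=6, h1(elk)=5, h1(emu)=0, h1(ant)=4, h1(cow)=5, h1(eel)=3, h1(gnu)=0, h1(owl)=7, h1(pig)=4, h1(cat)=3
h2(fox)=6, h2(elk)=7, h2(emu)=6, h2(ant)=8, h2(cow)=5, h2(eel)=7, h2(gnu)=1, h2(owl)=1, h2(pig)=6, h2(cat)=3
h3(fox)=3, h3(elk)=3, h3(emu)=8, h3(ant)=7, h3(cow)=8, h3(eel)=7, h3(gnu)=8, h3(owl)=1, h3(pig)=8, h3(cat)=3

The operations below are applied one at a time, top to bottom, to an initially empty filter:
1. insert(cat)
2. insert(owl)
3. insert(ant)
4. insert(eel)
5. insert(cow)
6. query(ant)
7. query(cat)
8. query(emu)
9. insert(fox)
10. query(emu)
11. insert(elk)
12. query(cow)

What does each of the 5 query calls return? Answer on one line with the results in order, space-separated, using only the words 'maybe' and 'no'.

Start: bits=000000000
Op 1: insert cat -> sets bits 3 -> bits=000100000
Op 2: insert owl -> sets bits 1 7 -> bits=010100010
Op 3: insert ant -> sets bits 4 7 8 -> bits=010110011
Op 4: insert eel -> sets bits 3 7 -> bits=010110011
Op 5: insert cow -> sets bits 5 8 -> bits=010111011
Op 6: query ant -> checks bit4=1, bit7=1, bit8=1 (all 1) -> maybe
Op 7: query cat -> checks bit3=1 (all 1) -> maybe
Op 8: query emu -> checks bit0=0, bit6=0, bit8=1 (has a 0) -> no
Op 9: insert fox -> sets bits 3 6 -> bits=010111111
Op 10: query emu -> checks bit0=0, bit6=1, bit8=1 (has a 0) -> no
Op 11: insert elk -> sets bits 3 5 7 -> bits=010111111
Op 12: query cow -> checks bit5=1, bit8=1 (all 1) -> maybe
Query results in order: maybe maybe no no maybe

Answer: maybe maybe no no maybe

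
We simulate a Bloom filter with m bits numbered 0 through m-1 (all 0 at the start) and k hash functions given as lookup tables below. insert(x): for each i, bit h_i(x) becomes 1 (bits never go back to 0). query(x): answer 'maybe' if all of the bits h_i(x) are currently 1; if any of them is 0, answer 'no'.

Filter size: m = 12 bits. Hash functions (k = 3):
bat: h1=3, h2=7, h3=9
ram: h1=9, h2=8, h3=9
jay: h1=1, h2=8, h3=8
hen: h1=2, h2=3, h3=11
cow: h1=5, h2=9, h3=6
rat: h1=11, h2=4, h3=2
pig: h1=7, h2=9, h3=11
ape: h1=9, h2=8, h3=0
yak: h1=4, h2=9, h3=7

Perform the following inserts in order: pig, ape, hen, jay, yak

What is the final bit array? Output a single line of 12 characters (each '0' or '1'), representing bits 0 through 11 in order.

Start: bits=000000000000
After insert 'pig': sets bits 7 9 11 -> bits=000000010101
After insert 'ape': sets bits 0 8 9 -> bits=100000011101
After insert 'hen': sets bits 2 3 11 -> bits=101100011101
After insert 'jay': sets bits 1 8 -> bits=111100011101
After insert 'yak': sets bits 4 7 9 -> bits=111110011101

Answer: 111110011101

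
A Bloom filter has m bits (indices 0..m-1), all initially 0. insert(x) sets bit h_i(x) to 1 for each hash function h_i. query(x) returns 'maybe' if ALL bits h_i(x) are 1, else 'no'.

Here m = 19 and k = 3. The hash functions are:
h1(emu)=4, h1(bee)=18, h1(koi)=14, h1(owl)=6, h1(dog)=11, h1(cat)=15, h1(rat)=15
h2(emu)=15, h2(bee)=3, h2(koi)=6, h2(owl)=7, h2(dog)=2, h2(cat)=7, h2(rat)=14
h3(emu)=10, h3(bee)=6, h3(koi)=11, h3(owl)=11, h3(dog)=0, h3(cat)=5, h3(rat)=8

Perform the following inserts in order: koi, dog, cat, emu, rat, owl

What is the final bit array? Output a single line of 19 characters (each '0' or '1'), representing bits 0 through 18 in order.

Answer: 1010111110110011000

Derivation:
Start: bits=0000000000000000000
After insert 'koi': sets bits 6 11 14 -> bits=0000001000010010000
After insert 'dog': sets bits 0 2 11 -> bits=1010001000010010000
After insert 'cat': sets bits 5 7 15 -> bits=1010011100010011000
After insert 'emu': sets bits 4 10 15 -> bits=1010111100110011000
After insert 'rat': sets bits 8 14 15 -> bits=1010111110110011000
After insert 'owl': sets bits 6 7 11 -> bits=1010111110110011000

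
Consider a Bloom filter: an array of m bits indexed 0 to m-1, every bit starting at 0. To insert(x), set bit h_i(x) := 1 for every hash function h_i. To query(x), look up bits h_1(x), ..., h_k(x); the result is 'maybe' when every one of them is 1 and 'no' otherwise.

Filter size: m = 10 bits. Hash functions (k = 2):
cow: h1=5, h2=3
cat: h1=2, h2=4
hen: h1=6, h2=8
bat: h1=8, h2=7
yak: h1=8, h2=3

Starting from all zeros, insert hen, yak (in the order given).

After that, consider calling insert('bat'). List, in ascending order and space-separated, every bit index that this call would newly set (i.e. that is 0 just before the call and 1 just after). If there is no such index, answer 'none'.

Answer: 7

Derivation:
Start: bits=0000000000
After insert 'hen': sets bits 6 8 -> bits=0000001010
After insert 'yak': sets bits 3 8 -> bits=0001001010
insert 'bat' would touch bits 7 8; currently bit7=0, bit8=1
Bits that are 0 among those (would change 0->1): 7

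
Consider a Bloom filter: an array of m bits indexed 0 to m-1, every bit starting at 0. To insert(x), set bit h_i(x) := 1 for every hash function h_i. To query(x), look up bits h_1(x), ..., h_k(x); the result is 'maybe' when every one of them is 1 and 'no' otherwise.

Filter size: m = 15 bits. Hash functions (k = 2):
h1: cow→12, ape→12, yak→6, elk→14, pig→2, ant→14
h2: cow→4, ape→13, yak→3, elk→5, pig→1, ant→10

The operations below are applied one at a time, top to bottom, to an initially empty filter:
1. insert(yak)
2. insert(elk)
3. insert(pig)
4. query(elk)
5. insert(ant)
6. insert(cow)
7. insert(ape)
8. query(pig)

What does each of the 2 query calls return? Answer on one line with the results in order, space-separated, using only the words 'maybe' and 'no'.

Start: bits=000000000000000
Op 1: insert yak -> sets bits 3 6 -> bits=000100100000000
Op 2: insert elk -> sets bits 5 14 -> bits=000101100000001
Op 3: insert pig -> sets bits 1 2 -> bits=011101100000001
Op 4: query elk -> checks bit5=1, bit14=1 (all 1) -> maybe
Op 5: insert ant -> sets bits 10 14 -> bits=011101100010001
Op 6: insert cow -> sets bits 4 12 -> bits=011111100010101
Op 7: insert ape -> sets bits 12 13 -> bits=011111100010111
Op 8: query pig -> checks bit1=1, bit2=1 (all 1) -> maybe
Query results in order: maybe maybe

Answer: maybe maybe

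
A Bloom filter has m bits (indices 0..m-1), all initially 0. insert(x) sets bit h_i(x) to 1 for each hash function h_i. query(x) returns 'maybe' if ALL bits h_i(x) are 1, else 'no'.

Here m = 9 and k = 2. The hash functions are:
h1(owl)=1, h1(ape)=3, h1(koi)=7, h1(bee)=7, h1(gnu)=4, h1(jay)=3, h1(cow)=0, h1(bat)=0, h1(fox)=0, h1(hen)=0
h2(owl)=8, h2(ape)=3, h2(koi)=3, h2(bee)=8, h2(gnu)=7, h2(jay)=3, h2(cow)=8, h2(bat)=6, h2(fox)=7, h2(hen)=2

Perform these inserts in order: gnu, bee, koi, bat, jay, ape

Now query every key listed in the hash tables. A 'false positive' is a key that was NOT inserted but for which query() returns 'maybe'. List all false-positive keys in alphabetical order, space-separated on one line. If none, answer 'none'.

Answer: cow fox

Derivation:
Start: bits=000000000
After insert 'gnu': sets bits 4 7 -> bits=000010010
After insert 'bee': sets bits 7 8 -> bits=000010011
After insert 'koi': sets bits 3 7 -> bits=000110011
After insert 'bat': sets bits 0 6 -> bits=100110111
After insert 'jay': sets bits 3 -> bits=100110111
After insert 'ape': sets bits 3 -> bits=100110111
Not inserted: cow fox hen owl — query each against bits=100110111:
query cow: checks bit0=1, bit8=1 (all 1) -> maybe => FALSE POSITIVE
query fox: checks bit0=1, bit7=1 (all 1) -> maybe => FALSE POSITIVE
query hen: checks bit0=1, bit2=0 (has a 0) -> no => not a false positive
query owl: checks bit1=0, bit8=1 (has a 0) -> no => not a false positive
False positives (alphabetical): cow fox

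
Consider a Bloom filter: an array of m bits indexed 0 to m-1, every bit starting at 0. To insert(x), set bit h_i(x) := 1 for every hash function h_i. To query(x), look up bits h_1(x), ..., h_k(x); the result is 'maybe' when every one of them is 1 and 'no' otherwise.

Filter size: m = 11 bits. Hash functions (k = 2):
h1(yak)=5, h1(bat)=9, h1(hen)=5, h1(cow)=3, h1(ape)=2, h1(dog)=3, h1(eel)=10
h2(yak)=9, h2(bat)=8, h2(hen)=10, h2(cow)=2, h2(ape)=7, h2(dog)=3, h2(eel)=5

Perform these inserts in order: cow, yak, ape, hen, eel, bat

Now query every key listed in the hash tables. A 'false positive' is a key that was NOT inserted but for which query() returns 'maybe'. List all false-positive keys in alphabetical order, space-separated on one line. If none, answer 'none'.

Answer: dog

Derivation:
Start: bits=00000000000
After insert 'cow': sets bits 2 3 -> bits=00110000000
After insert 'yak': sets bits 5 9 -> bits=00110100010
After insert 'ape': sets bits 2 7 -> bits=00110101010
After insert 'hen': sets bits 5 10 -> bits=00110101011
After insert 'eel': sets bits 5 10 -> bits=00110101011
After insert 'bat': sets bits 8 9 -> bits=00110101111
Not inserted: dog — query each against bits=00110101111:
query dog: checks bit3=1 (all 1) -> maybe => FALSE POSITIVE
False positives (alphabetical): dog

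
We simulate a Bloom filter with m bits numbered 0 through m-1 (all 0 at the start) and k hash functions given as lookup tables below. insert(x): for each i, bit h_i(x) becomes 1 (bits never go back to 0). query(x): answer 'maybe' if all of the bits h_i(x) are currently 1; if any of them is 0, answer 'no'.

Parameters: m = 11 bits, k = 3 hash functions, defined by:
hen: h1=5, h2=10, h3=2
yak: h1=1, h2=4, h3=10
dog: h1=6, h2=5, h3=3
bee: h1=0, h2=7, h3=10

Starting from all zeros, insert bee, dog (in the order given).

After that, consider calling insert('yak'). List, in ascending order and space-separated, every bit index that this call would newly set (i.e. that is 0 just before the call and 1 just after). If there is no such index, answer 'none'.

Answer: 1 4

Derivation:
Start: bits=00000000000
After insert 'bee': sets bits 0 7 10 -> bits=10000001001
After insert 'dog': sets bits 3 5 6 -> bits=10010111001
insert 'yak' would touch bits 1 4 10; currently bit1=0, bit4=0, bit10=1
Bits that are 0 among those (would change 0->1): 1 4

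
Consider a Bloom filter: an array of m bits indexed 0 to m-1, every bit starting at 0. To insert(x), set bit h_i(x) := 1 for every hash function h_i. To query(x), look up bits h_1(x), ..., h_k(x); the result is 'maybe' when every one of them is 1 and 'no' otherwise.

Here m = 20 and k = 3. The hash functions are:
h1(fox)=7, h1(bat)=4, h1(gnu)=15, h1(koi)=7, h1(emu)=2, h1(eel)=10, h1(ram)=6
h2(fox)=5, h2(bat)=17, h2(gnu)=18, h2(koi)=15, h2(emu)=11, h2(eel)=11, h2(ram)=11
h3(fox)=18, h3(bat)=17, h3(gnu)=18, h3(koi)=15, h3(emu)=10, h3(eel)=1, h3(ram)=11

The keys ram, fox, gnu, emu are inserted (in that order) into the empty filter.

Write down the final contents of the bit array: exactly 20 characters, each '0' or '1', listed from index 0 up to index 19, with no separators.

Answer: 00100111001100010010

Derivation:
Start: bits=00000000000000000000
After insert 'ram': sets bits 6 11 -> bits=00000010000100000000
After insert 'fox': sets bits 5 7 18 -> bits=00000111000100000010
After insert 'gnu': sets bits 15 18 -> bits=00000111000100010010
After insert 'emu': sets bits 2 10 11 -> bits=00100111001100010010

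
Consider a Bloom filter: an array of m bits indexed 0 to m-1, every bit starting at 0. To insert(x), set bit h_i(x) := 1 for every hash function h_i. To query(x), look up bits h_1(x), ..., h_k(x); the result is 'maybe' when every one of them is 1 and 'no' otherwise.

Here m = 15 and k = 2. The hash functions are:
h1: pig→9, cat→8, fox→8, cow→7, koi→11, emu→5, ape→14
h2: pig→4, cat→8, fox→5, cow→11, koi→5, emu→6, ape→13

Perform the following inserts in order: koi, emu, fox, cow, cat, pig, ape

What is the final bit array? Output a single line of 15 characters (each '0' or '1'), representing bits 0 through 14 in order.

Answer: 000011111101011

Derivation:
Start: bits=000000000000000
After insert 'koi': sets bits 5 11 -> bits=000001000001000
After insert 'emu': sets bits 5 6 -> bits=000001100001000
After insert 'fox': sets bits 5 8 -> bits=000001101001000
After insert 'cow': sets bits 7 11 -> bits=000001111001000
After insert 'cat': sets bits 8 -> bits=000001111001000
After insert 'pig': sets bits 4 9 -> bits=000011111101000
After insert 'ape': sets bits 13 14 -> bits=000011111101011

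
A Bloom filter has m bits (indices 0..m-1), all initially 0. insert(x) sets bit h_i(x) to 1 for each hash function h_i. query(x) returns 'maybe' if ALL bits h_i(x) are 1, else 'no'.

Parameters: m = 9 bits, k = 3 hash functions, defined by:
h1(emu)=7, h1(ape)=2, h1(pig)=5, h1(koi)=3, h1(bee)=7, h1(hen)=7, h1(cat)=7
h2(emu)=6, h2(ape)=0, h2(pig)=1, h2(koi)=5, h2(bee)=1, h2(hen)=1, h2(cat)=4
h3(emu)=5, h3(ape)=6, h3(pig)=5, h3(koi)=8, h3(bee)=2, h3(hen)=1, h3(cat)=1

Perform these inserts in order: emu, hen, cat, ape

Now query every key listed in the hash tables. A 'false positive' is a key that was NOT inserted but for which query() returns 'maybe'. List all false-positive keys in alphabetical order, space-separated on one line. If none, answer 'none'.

Answer: bee pig

Derivation:
Start: bits=000000000
After insert 'emu': sets bits 5 6 7 -> bits=000001110
After insert 'hen': sets bits 1 7 -> bits=010001110
After insert 'cat': sets bits 1 4 7 -> bits=010011110
After insert 'ape': sets bits 0 2 6 -> bits=111011110
Not inserted: bee koi pig — query each against bits=111011110:
query bee: checks bit1=1, bit2=1, bit7=1 (all 1) -> maybe => FALSE POSITIVE
query koi: checks bit3=0, bit5=1, bit8=0 (has a 0) -> no => not a false positive
query pig: checks bit1=1, bit5=1 (all 1) -> maybe => FALSE POSITIVE
False positives (alphabetical): bee pig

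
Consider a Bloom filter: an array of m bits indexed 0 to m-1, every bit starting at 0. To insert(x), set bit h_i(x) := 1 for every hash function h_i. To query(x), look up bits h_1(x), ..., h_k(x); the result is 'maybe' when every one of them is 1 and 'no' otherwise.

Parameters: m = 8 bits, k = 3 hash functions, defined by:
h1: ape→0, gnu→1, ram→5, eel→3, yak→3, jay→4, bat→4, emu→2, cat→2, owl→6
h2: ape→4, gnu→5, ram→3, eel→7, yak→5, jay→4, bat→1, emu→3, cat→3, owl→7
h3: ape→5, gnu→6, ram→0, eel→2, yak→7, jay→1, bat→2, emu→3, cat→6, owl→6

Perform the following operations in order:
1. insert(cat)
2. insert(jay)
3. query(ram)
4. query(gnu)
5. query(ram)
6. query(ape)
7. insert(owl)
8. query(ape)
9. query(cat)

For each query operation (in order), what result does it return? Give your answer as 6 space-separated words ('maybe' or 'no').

Start: bits=00000000
Op 1: insert cat -> sets bits 2 3 6 -> bits=00110010
Op 2: insert jay -> sets bits 1 4 -> bits=01111010
Op 3: query ram -> checks bit0=0, bit3=1, bit5=0 (has a 0) -> no
Op 4: query gnu -> checks bit1=1, bit5=0, bit6=1 (has a 0) -> no
Op 5: query ram -> checks bit0=0, bit3=1, bit5=0 (has a 0) -> no
Op 6: query ape -> checks bit0=0, bit4=1, bit5=0 (has a 0) -> no
Op 7: insert owl -> sets bits 6 7 -> bits=01111011
Op 8: query ape -> checks bit0=0, bit4=1, bit5=0 (has a 0) -> no
Op 9: query cat -> checks bit2=1, bit3=1, bit6=1 (all 1) -> maybe
Query results in order: no no no no no maybe

Answer: no no no no no maybe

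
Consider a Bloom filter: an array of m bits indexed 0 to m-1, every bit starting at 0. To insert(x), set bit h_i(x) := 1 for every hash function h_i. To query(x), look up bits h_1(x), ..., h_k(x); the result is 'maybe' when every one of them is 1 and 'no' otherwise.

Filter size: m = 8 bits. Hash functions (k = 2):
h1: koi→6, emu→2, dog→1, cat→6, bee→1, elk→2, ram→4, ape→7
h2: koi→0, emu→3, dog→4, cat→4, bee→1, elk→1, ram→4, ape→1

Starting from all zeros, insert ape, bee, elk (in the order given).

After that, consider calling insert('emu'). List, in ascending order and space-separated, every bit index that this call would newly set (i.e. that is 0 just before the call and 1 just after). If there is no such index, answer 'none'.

Answer: 3

Derivation:
Start: bits=00000000
After insert 'ape': sets bits 1 7 -> bits=01000001
After insert 'bee': sets bits 1 -> bits=01000001
After insert 'elk': sets bits 1 2 -> bits=01100001
insert 'emu' would touch bits 2 3; currently bit2=1, bit3=0
Bits that are 0 among those (would change 0->1): 3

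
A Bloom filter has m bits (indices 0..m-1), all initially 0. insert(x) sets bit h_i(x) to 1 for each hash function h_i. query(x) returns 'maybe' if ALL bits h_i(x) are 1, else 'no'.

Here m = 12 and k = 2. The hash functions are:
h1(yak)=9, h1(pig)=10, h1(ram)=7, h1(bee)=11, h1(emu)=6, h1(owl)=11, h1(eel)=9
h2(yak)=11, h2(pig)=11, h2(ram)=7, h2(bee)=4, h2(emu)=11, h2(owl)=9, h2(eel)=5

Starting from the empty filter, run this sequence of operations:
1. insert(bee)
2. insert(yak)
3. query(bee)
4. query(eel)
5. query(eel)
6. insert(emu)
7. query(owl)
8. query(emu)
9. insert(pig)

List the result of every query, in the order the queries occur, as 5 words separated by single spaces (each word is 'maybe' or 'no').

Start: bits=000000000000
Op 1: insert bee -> sets bits 4 11 -> bits=000010000001
Op 2: insert yak -> sets bits 9 11 -> bits=000010000101
Op 3: query bee -> checks bit4=1, bit11=1 (all 1) -> maybe
Op 4: query eel -> checks bit5=0, bit9=1 (has a 0) -> no
Op 5: query eel -> checks bit5=0, bit9=1 (has a 0) -> no
Op 6: insert emu -> sets bits 6 11 -> bits=000010100101
Op 7: query owl -> checks bit9=1, bit11=1 (all 1) -> maybe
Op 8: query emu -> checks bit6=1, bit11=1 (all 1) -> maybe
Op 9: insert pig -> sets bits 10 11 -> bits=000010100111
Query results in order: maybe no no maybe maybe

Answer: maybe no no maybe maybe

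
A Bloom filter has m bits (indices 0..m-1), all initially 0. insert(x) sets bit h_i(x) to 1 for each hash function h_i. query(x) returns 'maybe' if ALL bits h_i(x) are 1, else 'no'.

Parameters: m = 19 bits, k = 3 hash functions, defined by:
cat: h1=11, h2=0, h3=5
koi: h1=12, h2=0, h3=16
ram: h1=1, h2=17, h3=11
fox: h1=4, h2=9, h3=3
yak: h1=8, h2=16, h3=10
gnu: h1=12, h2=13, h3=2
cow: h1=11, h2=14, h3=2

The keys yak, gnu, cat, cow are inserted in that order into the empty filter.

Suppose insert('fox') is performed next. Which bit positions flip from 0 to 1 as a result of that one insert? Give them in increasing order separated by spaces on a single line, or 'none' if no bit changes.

Answer: 3 4 9

Derivation:
Start: bits=0000000000000000000
After insert 'yak': sets bits 8 10 16 -> bits=0000000010100000100
After insert 'gnu': sets bits 2 12 13 -> bits=0010000010101100100
After insert 'cat': sets bits 0 5 11 -> bits=1010010010111100100
After insert 'cow': sets bits 2 11 14 -> bits=1010010010111110100
insert 'fox' would touch bits 3 4 9; currently bit3=0, bit4=0, bit9=0
Bits that are 0 among those (would change 0->1): 3 4 9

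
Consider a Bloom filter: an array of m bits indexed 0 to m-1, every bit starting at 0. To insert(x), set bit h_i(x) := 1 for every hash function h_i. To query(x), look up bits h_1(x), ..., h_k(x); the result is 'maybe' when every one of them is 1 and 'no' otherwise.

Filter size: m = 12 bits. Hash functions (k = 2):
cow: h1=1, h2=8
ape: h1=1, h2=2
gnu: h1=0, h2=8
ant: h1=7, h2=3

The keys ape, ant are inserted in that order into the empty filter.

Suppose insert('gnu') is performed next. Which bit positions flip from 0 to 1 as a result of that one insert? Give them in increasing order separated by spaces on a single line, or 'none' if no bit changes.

Answer: 0 8

Derivation:
Start: bits=000000000000
After insert 'ape': sets bits 1 2 -> bits=011000000000
After insert 'ant': sets bits 3 7 -> bits=011100010000
insert 'gnu' would touch bits 0 8; currently bit0=0, bit8=0
Bits that are 0 among those (would change 0->1): 0 8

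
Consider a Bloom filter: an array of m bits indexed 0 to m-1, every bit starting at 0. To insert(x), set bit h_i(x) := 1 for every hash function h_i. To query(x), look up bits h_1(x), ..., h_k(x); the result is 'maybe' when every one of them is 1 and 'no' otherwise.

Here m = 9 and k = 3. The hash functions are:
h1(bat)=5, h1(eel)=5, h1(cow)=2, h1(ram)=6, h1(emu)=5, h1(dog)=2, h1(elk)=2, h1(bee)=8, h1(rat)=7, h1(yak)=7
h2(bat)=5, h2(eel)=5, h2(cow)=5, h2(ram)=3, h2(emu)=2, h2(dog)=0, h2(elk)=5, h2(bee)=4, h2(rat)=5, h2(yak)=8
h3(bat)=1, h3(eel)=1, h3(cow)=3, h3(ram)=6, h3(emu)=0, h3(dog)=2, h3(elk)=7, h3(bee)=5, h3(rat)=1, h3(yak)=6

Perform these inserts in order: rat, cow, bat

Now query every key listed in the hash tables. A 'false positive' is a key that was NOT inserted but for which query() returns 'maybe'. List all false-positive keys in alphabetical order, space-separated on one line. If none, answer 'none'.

Answer: eel elk

Derivation:
Start: bits=000000000
After insert 'rat': sets bits 1 5 7 -> bits=010001010
After insert 'cow': sets bits 2 3 5 -> bits=011101010
After insert 'bat': sets bits 1 5 -> bits=011101010
Not inserted: bee dog eel elk emu ram yak — query each against bits=011101010:
query bee: checks bit4=0, bit5=1, bit8=0 (has a 0) -> no => not a false positive
query dog: checks bit0=0, bit2=1 (has a 0) -> no => not a false positive
query eel: checks bit1=1, bit5=1 (all 1) -> maybe => FALSE POSITIVE
query elk: checks bit2=1, bit5=1, bit7=1 (all 1) -> maybe => FALSE POSITIVE
query emu: checks bit0=0, bit2=1, bit5=1 (has a 0) -> no => not a false positive
query ram: checks bit3=1, bit6=0 (has a 0) -> no => not a false positive
query yak: checks bit6=0, bit7=1, bit8=0 (has a 0) -> no => not a false positive
False positives (alphabetical): eel elk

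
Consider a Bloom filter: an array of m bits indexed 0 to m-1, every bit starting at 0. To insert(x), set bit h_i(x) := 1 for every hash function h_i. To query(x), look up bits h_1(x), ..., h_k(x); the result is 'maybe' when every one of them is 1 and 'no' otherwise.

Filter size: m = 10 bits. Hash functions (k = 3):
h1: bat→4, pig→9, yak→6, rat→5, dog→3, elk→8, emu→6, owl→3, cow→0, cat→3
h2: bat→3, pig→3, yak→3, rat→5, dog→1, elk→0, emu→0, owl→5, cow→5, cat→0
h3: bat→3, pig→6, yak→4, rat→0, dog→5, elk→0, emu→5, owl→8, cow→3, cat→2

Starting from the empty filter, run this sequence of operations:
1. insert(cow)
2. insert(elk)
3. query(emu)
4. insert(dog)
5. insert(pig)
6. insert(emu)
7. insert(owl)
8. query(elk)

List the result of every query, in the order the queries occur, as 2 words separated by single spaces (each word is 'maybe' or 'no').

Answer: no maybe

Derivation:
Start: bits=0000000000
Op 1: insert cow -> sets bits 0 3 5 -> bits=1001010000
Op 2: insert elk -> sets bits 0 8 -> bits=1001010010
Op 3: query emu -> checks bit0=1, bit5=1, bit6=0 (has a 0) -> no
Op 4: insert dog -> sets bits 1 3 5 -> bits=1101010010
Op 5: insert pig -> sets bits 3 6 9 -> bits=1101011011
Op 6: insert emu -> sets bits 0 5 6 -> bits=1101011011
Op 7: insert owl -> sets bits 3 5 8 -> bits=1101011011
Op 8: query elk -> checks bit0=1, bit8=1 (all 1) -> maybe
Query results in order: no maybe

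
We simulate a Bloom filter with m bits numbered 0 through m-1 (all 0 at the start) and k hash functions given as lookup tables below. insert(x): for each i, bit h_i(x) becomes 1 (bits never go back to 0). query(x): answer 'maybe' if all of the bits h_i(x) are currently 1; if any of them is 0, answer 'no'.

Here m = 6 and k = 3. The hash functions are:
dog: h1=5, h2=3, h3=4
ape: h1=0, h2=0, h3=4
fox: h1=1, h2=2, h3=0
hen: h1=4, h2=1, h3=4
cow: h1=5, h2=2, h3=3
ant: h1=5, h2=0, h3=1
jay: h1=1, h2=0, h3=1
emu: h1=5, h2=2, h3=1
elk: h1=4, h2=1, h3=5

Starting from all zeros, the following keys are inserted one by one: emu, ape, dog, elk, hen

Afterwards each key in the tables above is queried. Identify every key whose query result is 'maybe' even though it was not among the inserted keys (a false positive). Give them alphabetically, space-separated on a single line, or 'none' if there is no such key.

Answer: ant cow fox jay

Derivation:
Start: bits=000000
After insert 'emu': sets bits 1 2 5 -> bits=011001
After insert 'ape': sets bits 0 4 -> bits=111011
After insert 'dog': sets bits 3 4 5 -> bits=111111
After insert 'elk': sets bits 1 4 5 -> bits=111111
After insert 'hen': sets bits 1 4 -> bits=111111
Not inserted: ant cow fox jay — query each against bits=111111:
query ant: checks bit0=1, bit1=1, bit5=1 (all 1) -> maybe => FALSE POSITIVE
query cow: checks bit2=1, bit3=1, bit5=1 (all 1) -> maybe => FALSE POSITIVE
query fox: checks bit0=1, bit1=1, bit2=1 (all 1) -> maybe => FALSE POSITIVE
query jay: checks bit0=1, bit1=1 (all 1) -> maybe => FALSE POSITIVE
False positives (alphabetical): ant cow fox jay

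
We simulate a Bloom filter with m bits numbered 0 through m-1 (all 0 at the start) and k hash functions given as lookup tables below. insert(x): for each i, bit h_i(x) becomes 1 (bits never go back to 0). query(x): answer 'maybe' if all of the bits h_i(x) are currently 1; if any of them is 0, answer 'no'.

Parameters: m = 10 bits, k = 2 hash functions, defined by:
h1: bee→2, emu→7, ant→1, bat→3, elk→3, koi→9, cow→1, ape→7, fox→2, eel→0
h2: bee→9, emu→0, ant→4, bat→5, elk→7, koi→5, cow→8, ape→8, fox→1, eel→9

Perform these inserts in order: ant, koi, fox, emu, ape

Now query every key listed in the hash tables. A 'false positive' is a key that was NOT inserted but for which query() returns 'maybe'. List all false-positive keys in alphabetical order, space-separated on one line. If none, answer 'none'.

Start: bits=0000000000
After insert 'ant': sets bits 1 4 -> bits=0100100000
After insert 'koi': sets bits 5 9 -> bits=0100110001
After insert 'fox': sets bits 1 2 -> bits=0110110001
After insert 'emu': sets bits 0 7 -> bits=1110110101
After insert 'ape': sets bits 7 8 -> bits=1110110111
Not inserted: bat bee cow eel elk — query each against bits=1110110111:
query bat: checks bit3=0, bit5=1 (has a 0) -> no => not a false positive
query bee: checks bit2=1, bit9=1 (all 1) -> maybe => FALSE POSITIVE
query cow: checks bit1=1, bit8=1 (all 1) -> maybe => FALSE POSITIVE
query eel: checks bit0=1, bit9=1 (all 1) -> maybe => FALSE POSITIVE
query elk: checks bit3=0, bit7=1 (has a 0) -> no => not a false positive
False positives (alphabetical): bee cow eel

Answer: bee cow eel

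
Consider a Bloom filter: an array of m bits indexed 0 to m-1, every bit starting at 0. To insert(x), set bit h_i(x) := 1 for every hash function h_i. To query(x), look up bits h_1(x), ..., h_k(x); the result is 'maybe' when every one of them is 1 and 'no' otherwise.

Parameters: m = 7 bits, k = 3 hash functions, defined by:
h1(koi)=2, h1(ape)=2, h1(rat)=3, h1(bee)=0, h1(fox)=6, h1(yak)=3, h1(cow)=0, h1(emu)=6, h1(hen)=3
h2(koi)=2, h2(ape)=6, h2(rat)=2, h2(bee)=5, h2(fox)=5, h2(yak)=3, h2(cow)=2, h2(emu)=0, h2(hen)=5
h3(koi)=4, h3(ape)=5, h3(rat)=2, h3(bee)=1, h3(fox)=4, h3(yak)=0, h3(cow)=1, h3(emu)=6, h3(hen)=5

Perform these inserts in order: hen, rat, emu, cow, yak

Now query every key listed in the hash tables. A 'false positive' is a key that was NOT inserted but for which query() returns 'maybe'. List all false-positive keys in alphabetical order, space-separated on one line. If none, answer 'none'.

Answer: ape bee

Derivation:
Start: bits=0000000
After insert 'hen': sets bits 3 5 -> bits=0001010
After insert 'rat': sets bits 2 3 -> bits=0011010
After insert 'emu': sets bits 0 6 -> bits=1011011
After insert 'cow': sets bits 0 1 2 -> bits=1111011
After insert 'yak': sets bits 0 3 -> bits=1111011
Not inserted: ape bee fox koi — query each against bits=1111011:
query ape: checks bit2=1, bit5=1, bit6=1 (all 1) -> maybe => FALSE POSITIVE
query bee: checks bit0=1, bit1=1, bit5=1 (all 1) -> maybe => FALSE POSITIVE
query fox: checks bit4=0, bit5=1, bit6=1 (has a 0) -> no => not a false positive
query koi: checks bit2=1, bit4=0 (has a 0) -> no => not a false positive
False positives (alphabetical): ape bee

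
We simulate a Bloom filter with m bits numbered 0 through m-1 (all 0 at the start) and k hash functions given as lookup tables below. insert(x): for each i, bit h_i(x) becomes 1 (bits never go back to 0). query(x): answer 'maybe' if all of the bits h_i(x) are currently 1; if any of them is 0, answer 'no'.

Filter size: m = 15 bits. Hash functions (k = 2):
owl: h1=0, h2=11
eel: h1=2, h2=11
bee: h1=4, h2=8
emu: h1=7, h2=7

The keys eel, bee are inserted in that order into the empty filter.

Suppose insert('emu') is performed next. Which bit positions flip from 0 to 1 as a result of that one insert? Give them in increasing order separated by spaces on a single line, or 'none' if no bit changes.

Answer: 7

Derivation:
Start: bits=000000000000000
After insert 'eel': sets bits 2 11 -> bits=001000000001000
After insert 'bee': sets bits 4 8 -> bits=001010001001000
insert 'emu' would touch bits 7; currently bit7=0
Bits that are 0 among those (would change 0->1): 7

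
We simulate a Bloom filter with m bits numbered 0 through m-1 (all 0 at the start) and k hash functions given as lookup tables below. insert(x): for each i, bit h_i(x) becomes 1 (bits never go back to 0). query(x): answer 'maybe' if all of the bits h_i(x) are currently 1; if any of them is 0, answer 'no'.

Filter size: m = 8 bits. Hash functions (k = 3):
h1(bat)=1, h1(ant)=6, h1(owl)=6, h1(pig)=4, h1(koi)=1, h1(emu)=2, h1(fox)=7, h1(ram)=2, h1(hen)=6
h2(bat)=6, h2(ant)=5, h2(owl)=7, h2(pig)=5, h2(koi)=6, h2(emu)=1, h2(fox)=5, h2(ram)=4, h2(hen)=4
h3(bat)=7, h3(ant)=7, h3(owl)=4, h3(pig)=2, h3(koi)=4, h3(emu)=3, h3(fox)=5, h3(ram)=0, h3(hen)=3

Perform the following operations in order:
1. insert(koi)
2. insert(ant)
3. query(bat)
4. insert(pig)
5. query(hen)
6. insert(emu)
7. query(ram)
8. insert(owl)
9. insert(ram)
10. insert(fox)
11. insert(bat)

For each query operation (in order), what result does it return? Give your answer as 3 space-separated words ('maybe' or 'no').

Start: bits=00000000
Op 1: insert koi -> sets bits 1 4 6 -> bits=01001010
Op 2: insert ant -> sets bits 5 6 7 -> bits=01001111
Op 3: query bat -> checks bit1=1, bit6=1, bit7=1 (all 1) -> maybe
Op 4: insert pig -> sets bits 2 4 5 -> bits=01101111
Op 5: query hen -> checks bit3=0, bit4=1, bit6=1 (has a 0) -> no
Op 6: insert emu -> sets bits 1 2 3 -> bits=01111111
Op 7: query ram -> checks bit0=0, bit2=1, bit4=1 (has a 0) -> no
Op 8: insert owl -> sets bits 4 6 7 -> bits=01111111
Op 9: insert ram -> sets bits 0 2 4 -> bits=11111111
Op 10: insert fox -> sets bits 5 7 -> bits=11111111
Op 11: insert bat -> sets bits 1 6 7 -> bits=11111111
Query results in order: maybe no no

Answer: maybe no no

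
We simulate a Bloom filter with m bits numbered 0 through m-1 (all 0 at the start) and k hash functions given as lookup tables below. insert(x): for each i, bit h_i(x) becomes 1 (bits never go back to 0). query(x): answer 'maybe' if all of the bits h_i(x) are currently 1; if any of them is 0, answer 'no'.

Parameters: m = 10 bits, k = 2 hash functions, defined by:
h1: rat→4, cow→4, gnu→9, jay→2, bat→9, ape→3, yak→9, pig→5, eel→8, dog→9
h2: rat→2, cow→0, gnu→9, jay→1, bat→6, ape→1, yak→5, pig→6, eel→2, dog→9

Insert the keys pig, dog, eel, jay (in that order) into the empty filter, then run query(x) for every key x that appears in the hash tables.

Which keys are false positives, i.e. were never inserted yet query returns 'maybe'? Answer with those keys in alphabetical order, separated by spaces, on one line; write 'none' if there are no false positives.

Answer: bat gnu yak

Derivation:
Start: bits=0000000000
After insert 'pig': sets bits 5 6 -> bits=0000011000
After insert 'dog': sets bits 9 -> bits=0000011001
After insert 'eel': sets bits 2 8 -> bits=0010011011
After insert 'jay': sets bits 1 2 -> bits=0110011011
Not inserted: ape bat cow gnu rat yak — query each against bits=0110011011:
query ape: checks bit1=1, bit3=0 (has a 0) -> no => not a false positive
query bat: checks bit6=1, bit9=1 (all 1) -> maybe => FALSE POSITIVE
query cow: checks bit0=0, bit4=0 (has a 0) -> no => not a false positive
query gnu: checks bit9=1 (all 1) -> maybe => FALSE POSITIVE
query rat: checks bit2=1, bit4=0 (has a 0) -> no => not a false positive
query yak: checks bit5=1, bit9=1 (all 1) -> maybe => FALSE POSITIVE
False positives (alphabetical): bat gnu yak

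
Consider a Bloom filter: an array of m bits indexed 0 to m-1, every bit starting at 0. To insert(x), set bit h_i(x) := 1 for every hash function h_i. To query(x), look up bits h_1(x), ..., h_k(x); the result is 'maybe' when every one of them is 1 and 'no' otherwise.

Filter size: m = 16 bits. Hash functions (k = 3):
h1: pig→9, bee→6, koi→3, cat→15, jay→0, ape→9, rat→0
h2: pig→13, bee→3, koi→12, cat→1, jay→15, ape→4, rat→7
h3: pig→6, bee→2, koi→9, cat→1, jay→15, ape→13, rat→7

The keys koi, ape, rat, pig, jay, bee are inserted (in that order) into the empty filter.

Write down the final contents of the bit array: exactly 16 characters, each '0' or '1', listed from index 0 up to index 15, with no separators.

Answer: 1011101101001101

Derivation:
Start: bits=0000000000000000
After insert 'koi': sets bits 3 9 12 -> bits=0001000001001000
After insert 'ape': sets bits 4 9 13 -> bits=0001100001001100
After insert 'rat': sets bits 0 7 -> bits=1001100101001100
After insert 'pig': sets bits 6 9 13 -> bits=1001101101001100
After insert 'jay': sets bits 0 15 -> bits=1001101101001101
After insert 'bee': sets bits 2 3 6 -> bits=1011101101001101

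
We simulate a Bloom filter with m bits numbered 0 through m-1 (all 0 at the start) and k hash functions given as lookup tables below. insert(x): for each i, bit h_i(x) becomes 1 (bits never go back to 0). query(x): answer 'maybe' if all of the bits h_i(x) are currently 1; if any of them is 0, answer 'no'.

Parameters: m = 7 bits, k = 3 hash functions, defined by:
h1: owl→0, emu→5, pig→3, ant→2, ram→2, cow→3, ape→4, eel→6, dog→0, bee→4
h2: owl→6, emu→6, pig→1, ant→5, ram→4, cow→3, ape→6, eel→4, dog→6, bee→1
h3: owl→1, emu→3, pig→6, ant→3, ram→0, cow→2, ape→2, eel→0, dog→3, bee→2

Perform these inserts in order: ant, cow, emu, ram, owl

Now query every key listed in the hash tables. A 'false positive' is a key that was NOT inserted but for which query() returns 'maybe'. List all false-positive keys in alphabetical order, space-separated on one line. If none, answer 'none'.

Start: bits=0000000
After insert 'ant': sets bits 2 3 5 -> bits=0011010
After insert 'cow': sets bits 2 3 -> bits=0011010
After insert 'emu': sets bits 3 5 6 -> bits=0011011
After insert 'ram': sets bits 0 2 4 -> bits=1011111
After insert 'owl': sets bits 0 1 6 -> bits=1111111
Not inserted: ape bee dog eel pig — query each against bits=1111111:
query ape: checks bit2=1, bit4=1, bit6=1 (all 1) -> maybe => FALSE POSITIVE
query bee: checks bit1=1, bit2=1, bit4=1 (all 1) -> maybe => FALSE POSITIVE
query dog: checks bit0=1, bit3=1, bit6=1 (all 1) -> maybe => FALSE POSITIVE
query eel: checks bit0=1, bit4=1, bit6=1 (all 1) -> maybe => FALSE POSITIVE
query pig: checks bit1=1, bit3=1, bit6=1 (all 1) -> maybe => FALSE POSITIVE
False positives (alphabetical): ape bee dog eel pig

Answer: ape bee dog eel pig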